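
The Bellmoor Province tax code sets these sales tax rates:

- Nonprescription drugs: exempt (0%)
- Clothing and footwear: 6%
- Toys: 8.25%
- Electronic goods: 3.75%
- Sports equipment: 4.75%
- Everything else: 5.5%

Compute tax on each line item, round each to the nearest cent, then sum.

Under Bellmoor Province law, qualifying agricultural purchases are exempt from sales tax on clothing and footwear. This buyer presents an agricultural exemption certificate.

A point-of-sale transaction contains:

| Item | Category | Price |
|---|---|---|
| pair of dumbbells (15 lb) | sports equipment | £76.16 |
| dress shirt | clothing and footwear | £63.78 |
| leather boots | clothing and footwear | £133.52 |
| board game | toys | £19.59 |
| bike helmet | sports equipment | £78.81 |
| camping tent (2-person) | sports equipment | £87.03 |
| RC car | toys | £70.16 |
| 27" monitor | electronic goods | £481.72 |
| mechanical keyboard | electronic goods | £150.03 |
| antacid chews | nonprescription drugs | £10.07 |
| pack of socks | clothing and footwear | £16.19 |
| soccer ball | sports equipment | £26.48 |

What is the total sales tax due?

Pair of dumbbells (15 lb) £76.16: sports equipment → 4.75% → £3.62
Dress shirt £63.78: clothing and footwear, buyer-exempt → 0% → £0.00
Leather boots £133.52: clothing and footwear, buyer-exempt → 0% → £0.00
Board game £19.59: toys → 8.25% → £1.62
Bike helmet £78.81: sports equipment → 4.75% → £3.74
Camping tent (2-person) £87.03: sports equipment → 4.75% → £4.13
RC car £70.16: toys → 8.25% → £5.79
27" monitor £481.72: electronic goods → 3.75% → £18.06
Mechanical keyboard £150.03: electronic goods → 3.75% → £5.63
Antacid chews £10.07: nonprescription drugs → 0% → £0.00
Pack of socks £16.19: clothing and footwear, buyer-exempt → 0% → £0.00
Soccer ball £26.48: sports equipment → 4.75% → £1.26
Total tax = £3.62 + £1.62 + £3.74 + £4.13 + £5.79 + £18.06 + £5.63 + £1.26 = £43.85

£43.85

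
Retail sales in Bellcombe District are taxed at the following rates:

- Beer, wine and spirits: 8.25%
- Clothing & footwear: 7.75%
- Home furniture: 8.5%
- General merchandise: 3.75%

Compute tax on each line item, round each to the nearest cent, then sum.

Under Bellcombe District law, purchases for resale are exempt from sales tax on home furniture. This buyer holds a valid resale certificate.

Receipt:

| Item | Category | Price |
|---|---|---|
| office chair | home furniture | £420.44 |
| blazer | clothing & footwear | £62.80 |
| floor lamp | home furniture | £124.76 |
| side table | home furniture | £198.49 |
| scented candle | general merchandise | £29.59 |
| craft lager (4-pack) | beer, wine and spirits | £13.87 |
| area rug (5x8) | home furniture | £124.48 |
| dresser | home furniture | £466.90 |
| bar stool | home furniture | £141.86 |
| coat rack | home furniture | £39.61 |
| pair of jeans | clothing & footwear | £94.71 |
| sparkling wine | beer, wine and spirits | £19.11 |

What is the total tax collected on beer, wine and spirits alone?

Craft lager (4-pack) £13.87: beer, wine and spirits → 8.25% → £1.14
Sparkling wine £19.11: beer, wine and spirits → 8.25% → £1.58
Tax on beer, wine and spirits = £1.14 + £1.58 = £2.72

£2.72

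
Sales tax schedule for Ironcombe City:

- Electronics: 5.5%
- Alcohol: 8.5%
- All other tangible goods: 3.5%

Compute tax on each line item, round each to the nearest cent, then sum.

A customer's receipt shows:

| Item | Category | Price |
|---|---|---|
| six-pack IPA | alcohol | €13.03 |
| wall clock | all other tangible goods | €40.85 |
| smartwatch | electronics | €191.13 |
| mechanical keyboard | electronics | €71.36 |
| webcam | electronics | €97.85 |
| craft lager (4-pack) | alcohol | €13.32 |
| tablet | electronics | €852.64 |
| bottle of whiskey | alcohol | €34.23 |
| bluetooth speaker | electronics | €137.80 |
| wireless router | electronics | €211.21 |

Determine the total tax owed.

Six-pack IPA €13.03: alcohol → 8.5% → €1.11
Wall clock €40.85: all other tangible goods → 3.5% → €1.43
Smartwatch €191.13: electronics → 5.5% → €10.51
Mechanical keyboard €71.36: electronics → 5.5% → €3.92
Webcam €97.85: electronics → 5.5% → €5.38
Craft lager (4-pack) €13.32: alcohol → 8.5% → €1.13
Tablet €852.64: electronics → 5.5% → €46.90
Bottle of whiskey €34.23: alcohol → 8.5% → €2.91
Bluetooth speaker €137.80: electronics → 5.5% → €7.58
Wireless router €211.21: electronics → 5.5% → €11.62
Total tax = €1.11 + €1.43 + €10.51 + €3.92 + €5.38 + €1.13 + €46.90 + €2.91 + €7.58 + €11.62 = €92.49

€92.49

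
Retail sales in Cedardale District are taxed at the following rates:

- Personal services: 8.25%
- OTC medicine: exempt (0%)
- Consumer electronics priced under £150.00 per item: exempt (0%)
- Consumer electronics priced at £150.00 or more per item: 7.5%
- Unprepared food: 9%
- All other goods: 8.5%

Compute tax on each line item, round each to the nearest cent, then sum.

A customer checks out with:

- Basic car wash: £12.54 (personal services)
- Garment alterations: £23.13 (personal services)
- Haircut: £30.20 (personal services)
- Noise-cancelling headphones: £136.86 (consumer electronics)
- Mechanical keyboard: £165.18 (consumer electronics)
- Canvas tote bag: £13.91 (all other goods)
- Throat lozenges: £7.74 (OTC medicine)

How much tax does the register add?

£19.00

Basic car wash £12.54: personal services → 8.25% → £1.03
Garment alterations £23.13: personal services → 8.25% → £1.91
Haircut £30.20: personal services → 8.25% → £2.49
Noise-cancelling headphones £136.86: consumer electronics, under £150.00 → 0% → £0.00
Mechanical keyboard £165.18: consumer electronics, £150.00 or more → 7.5% → £12.39
Canvas tote bag £13.91: all other goods → 8.5% → £1.18
Throat lozenges £7.74: OTC medicine → 0% → £0.00
Total tax = £1.03 + £1.91 + £2.49 + £12.39 + £1.18 = £19.00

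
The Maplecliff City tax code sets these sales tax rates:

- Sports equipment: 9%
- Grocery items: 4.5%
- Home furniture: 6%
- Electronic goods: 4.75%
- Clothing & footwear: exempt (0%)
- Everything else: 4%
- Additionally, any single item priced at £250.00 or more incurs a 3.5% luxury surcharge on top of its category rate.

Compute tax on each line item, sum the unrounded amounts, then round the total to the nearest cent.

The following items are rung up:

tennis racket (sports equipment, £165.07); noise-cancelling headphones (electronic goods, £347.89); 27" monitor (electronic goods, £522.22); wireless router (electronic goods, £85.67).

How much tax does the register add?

Tennis racket £165.07: sports equipment → 9% → £14.8563
Noise-cancelling headphones £347.89: electronic goods → 4.75% + 3.5% surcharge = 8.25% → £28.700925
27" monitor £522.22: electronic goods → 4.75% + 3.5% surcharge = 8.25% → £43.08315
Wireless router £85.67: electronic goods → 4.75% → £4.069325
Unrounded tax sum = £90.7097 → £90.71

£90.71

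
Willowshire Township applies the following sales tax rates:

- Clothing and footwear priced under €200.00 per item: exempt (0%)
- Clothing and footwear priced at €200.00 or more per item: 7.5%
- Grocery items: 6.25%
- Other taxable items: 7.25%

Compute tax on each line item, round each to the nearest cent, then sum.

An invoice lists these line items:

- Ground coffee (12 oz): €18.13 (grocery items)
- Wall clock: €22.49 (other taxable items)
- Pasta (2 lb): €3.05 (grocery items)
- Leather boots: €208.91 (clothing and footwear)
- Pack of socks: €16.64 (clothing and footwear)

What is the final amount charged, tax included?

€287.84

Ground coffee (12 oz) €18.13: grocery items → 6.25% → €1.13
Wall clock €22.49: other taxable items → 7.25% → €1.63
Pasta (2 lb) €3.05: grocery items → 6.25% → €0.19
Leather boots €208.91: clothing and footwear, €200.00 or more → 7.5% → €15.67
Pack of socks €16.64: clothing and footwear, under €200.00 → 0% → €0.00
Subtotal = €269.22; tax = €18.62; total due = €287.84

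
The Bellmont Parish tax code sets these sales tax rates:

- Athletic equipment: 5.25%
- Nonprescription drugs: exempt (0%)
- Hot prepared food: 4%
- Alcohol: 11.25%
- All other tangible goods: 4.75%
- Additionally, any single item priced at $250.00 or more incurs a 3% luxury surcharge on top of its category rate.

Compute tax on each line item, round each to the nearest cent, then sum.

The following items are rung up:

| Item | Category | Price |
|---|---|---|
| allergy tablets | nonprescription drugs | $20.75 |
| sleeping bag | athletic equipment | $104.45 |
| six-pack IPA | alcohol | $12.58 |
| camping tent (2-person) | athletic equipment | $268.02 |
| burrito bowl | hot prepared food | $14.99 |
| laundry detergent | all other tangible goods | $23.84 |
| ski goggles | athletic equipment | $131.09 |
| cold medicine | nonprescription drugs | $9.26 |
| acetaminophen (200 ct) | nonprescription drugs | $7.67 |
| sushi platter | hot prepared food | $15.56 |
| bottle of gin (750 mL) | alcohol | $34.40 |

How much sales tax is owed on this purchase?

Allergy tablets $20.75: nonprescription drugs → 0% → $0.00
Sleeping bag $104.45: athletic equipment → 5.25% → $5.48
Six-pack IPA $12.58: alcohol → 11.25% → $1.42
Camping tent (2-person) $268.02: athletic equipment → 5.25% + 3% surcharge = 8.25% → $22.11
Burrito bowl $14.99: hot prepared food → 4% → $0.60
Laundry detergent $23.84: all other tangible goods → 4.75% → $1.13
Ski goggles $131.09: athletic equipment → 5.25% → $6.88
Cold medicine $9.26: nonprescription drugs → 0% → $0.00
Acetaminophen (200 ct) $7.67: nonprescription drugs → 0% → $0.00
Sushi platter $15.56: hot prepared food → 4% → $0.62
Bottle of gin (750 mL) $34.40: alcohol → 11.25% → $3.87
Total tax = $5.48 + $1.42 + $22.11 + $0.60 + $1.13 + $6.88 + $0.62 + $3.87 = $42.11

$42.11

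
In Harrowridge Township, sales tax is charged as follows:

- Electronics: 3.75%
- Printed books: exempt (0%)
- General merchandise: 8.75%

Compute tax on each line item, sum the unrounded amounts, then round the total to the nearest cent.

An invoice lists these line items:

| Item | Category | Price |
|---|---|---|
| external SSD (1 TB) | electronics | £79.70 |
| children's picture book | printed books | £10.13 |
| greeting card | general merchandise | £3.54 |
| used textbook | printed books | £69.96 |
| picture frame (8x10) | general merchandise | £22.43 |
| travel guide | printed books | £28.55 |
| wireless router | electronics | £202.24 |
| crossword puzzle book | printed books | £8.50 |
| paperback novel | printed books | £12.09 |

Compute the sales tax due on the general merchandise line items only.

Greeting card £3.54: general merchandise → 8.75% → £0.30975
Picture frame (8x10) £22.43: general merchandise → 8.75% → £1.962625
Tax on general merchandise: unrounded sum = £2.272375 → £2.27

£2.27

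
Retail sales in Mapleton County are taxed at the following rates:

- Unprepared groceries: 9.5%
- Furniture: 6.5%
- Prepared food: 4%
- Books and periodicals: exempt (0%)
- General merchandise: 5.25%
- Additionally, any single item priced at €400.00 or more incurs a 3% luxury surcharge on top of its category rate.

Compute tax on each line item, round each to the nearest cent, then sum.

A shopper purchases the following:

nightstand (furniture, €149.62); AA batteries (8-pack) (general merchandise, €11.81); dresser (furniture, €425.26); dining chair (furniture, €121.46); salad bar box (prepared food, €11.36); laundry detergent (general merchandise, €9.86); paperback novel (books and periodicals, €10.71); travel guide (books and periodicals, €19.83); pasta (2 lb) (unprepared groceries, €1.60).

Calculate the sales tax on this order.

€59.76

Nightstand €149.62: furniture → 6.5% → €9.73
AA batteries (8-pack) €11.81: general merchandise → 5.25% → €0.62
Dresser €425.26: furniture → 6.5% + 3% surcharge = 9.5% → €40.40
Dining chair €121.46: furniture → 6.5% → €7.89
Salad bar box €11.36: prepared food → 4% → €0.45
Laundry detergent €9.86: general merchandise → 5.25% → €0.52
Paperback novel €10.71: books and periodicals → 0% → €0.00
Travel guide €19.83: books and periodicals → 0% → €0.00
Pasta (2 lb) €1.60: unprepared groceries → 9.5% → €0.15
Total tax = €9.73 + €0.62 + €40.40 + €7.89 + €0.45 + €0.52 + €0.15 = €59.76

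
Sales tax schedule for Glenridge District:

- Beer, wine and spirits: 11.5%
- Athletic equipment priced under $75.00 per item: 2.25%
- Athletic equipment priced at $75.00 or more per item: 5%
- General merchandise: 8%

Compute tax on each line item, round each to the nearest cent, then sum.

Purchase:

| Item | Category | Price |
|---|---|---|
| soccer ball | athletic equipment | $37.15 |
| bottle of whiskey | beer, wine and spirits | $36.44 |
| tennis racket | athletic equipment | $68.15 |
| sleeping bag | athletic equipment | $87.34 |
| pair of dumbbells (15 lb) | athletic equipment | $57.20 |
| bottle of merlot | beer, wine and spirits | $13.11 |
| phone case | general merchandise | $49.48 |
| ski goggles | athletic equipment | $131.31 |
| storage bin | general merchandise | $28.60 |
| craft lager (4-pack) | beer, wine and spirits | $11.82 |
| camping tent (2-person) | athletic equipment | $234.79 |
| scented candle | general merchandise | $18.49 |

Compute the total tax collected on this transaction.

$41.13

Soccer ball $37.15: athletic equipment, under $75.00 → 2.25% → $0.84
Bottle of whiskey $36.44: beer, wine and spirits → 11.5% → $4.19
Tennis racket $68.15: athletic equipment, under $75.00 → 2.25% → $1.53
Sleeping bag $87.34: athletic equipment, $75.00 or more → 5% → $4.37
Pair of dumbbells (15 lb) $57.20: athletic equipment, under $75.00 → 2.25% → $1.29
Bottle of merlot $13.11: beer, wine and spirits → 11.5% → $1.51
Phone case $49.48: general merchandise → 8% → $3.96
Ski goggles $131.31: athletic equipment, $75.00 or more → 5% → $6.57
Storage bin $28.60: general merchandise → 8% → $2.29
Craft lager (4-pack) $11.82: beer, wine and spirits → 11.5% → $1.36
Camping tent (2-person) $234.79: athletic equipment, $75.00 or more → 5% → $11.74
Scented candle $18.49: general merchandise → 8% → $1.48
Total tax = $0.84 + $4.19 + $1.53 + $4.37 + $1.29 + $1.51 + $3.96 + $6.57 + $2.29 + $1.36 + $11.74 + $1.48 = $41.13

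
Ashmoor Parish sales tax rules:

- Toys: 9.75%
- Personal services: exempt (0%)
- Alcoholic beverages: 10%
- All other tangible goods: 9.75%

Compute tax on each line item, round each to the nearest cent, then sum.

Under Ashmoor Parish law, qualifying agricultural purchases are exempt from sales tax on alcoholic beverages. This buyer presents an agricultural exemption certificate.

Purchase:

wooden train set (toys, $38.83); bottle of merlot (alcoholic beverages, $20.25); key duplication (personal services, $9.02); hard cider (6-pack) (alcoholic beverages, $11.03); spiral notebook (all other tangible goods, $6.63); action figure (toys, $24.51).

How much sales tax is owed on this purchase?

Wooden train set $38.83: toys → 9.75% → $3.79
Bottle of merlot $20.25: alcoholic beverages, buyer-exempt → 0% → $0.00
Key duplication $9.02: personal services → 0% → $0.00
Hard cider (6-pack) $11.03: alcoholic beverages, buyer-exempt → 0% → $0.00
Spiral notebook $6.63: all other tangible goods → 9.75% → $0.65
Action figure $24.51: toys → 9.75% → $2.39
Total tax = $3.79 + $0.65 + $2.39 = $6.83

$6.83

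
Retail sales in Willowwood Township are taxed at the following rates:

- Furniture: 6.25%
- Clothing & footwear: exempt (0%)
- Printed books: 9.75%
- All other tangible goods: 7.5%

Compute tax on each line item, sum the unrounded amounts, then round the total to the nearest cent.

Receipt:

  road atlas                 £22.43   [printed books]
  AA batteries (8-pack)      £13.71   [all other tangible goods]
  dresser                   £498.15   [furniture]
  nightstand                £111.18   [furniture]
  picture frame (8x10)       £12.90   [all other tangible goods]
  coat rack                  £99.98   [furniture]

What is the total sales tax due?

Road atlas £22.43: printed books → 9.75% → £2.186925
AA batteries (8-pack) £13.71: all other tangible goods → 7.5% → £1.02825
Dresser £498.15: furniture → 6.25% → £31.134375
Nightstand £111.18: furniture → 6.25% → £6.94875
Picture frame (8x10) £12.90: all other tangible goods → 7.5% → £0.9675
Coat rack £99.98: furniture → 6.25% → £6.24875
Unrounded tax sum = £48.51455 → £48.51

£48.51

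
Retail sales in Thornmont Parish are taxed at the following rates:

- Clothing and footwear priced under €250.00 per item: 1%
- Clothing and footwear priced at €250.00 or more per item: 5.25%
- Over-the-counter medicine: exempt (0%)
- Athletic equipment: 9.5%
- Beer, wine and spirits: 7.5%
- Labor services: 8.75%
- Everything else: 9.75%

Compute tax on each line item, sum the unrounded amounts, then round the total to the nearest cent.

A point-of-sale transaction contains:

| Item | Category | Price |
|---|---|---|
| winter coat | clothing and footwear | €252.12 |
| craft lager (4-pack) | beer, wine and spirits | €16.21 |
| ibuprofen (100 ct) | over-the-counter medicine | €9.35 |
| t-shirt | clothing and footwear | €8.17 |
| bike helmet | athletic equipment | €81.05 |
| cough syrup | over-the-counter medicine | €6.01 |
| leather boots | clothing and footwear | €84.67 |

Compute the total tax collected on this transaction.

€23.08

Winter coat €252.12: clothing and footwear, €250.00 or more → 5.25% → €13.2363
Craft lager (4-pack) €16.21: beer, wine and spirits → 7.5% → €1.21575
Ibuprofen (100 ct) €9.35: over-the-counter medicine → 0% → €0.00
T-shirt €8.17: clothing and footwear, under €250.00 → 1% → €0.0817
Bike helmet €81.05: athletic equipment → 9.5% → €7.69975
Cough syrup €6.01: over-the-counter medicine → 0% → €0.00
Leather boots €84.67: clothing and footwear, under €250.00 → 1% → €0.8467
Unrounded tax sum = €23.0802 → €23.08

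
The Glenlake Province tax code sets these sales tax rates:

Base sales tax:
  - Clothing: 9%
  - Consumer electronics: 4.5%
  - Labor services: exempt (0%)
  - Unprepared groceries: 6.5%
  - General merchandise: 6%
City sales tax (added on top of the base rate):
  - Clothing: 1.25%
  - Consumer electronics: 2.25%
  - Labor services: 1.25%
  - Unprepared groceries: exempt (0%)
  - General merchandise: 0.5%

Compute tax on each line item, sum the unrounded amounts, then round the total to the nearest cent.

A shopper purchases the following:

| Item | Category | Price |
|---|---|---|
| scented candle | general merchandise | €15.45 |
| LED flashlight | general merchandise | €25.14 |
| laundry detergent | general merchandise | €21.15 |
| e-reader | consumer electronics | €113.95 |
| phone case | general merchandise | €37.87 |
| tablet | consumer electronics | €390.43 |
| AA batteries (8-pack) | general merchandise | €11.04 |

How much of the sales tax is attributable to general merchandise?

€7.19

Scented candle €15.45: general merchandise → 6% + 0.5% city = 6.5% → €1.00425
LED flashlight €25.14: general merchandise → 6% + 0.5% city = 6.5% → €1.6341
Laundry detergent €21.15: general merchandise → 6% + 0.5% city = 6.5% → €1.37475
Phone case €37.87: general merchandise → 6% + 0.5% city = 6.5% → €2.46155
AA batteries (8-pack) €11.04: general merchandise → 6% + 0.5% city = 6.5% → €0.7176
Tax on general merchandise: unrounded sum = €7.19225 → €7.19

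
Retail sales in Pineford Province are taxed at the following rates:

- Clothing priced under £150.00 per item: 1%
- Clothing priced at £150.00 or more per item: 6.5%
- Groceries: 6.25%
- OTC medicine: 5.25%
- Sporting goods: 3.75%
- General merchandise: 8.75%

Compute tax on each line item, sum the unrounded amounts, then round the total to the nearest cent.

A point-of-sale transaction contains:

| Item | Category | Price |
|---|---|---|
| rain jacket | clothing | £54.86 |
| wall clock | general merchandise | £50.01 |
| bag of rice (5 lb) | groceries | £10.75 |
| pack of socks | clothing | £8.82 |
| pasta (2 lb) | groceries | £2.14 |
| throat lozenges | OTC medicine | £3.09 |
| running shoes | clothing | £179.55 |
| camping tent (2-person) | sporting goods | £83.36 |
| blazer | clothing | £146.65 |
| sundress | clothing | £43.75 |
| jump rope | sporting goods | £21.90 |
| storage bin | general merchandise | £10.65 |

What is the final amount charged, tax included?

Rain jacket £54.86: clothing, under £150.00 → 1% → £0.5486
Wall clock £50.01: general merchandise → 8.75% → £4.375875
Bag of rice (5 lb) £10.75: groceries → 6.25% → £0.671875
Pack of socks £8.82: clothing, under £150.00 → 1% → £0.0882
Pasta (2 lb) £2.14: groceries → 6.25% → £0.13375
Throat lozenges £3.09: OTC medicine → 5.25% → £0.162225
Running shoes £179.55: clothing, £150.00 or more → 6.5% → £11.67075
Camping tent (2-person) £83.36: sporting goods → 3.75% → £3.126
Blazer £146.65: clothing, under £150.00 → 1% → £1.4665
Sundress £43.75: clothing, under £150.00 → 1% → £0.4375
Jump rope £21.90: sporting goods → 3.75% → £0.82125
Storage bin £10.65: general merchandise → 8.75% → £0.931875
Subtotal = £615.53; unrounded tax = £24.4344 → £24.43; total due = £639.96

£639.96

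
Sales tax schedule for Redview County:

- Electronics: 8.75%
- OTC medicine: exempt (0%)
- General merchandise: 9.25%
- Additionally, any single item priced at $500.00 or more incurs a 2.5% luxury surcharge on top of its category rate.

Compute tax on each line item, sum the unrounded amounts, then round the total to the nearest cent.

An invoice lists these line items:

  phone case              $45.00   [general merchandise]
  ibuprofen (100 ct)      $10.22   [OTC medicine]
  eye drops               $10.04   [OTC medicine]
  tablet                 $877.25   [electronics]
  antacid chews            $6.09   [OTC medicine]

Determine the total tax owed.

$102.85

Phone case $45.00: general merchandise → 9.25% → $4.1625
Ibuprofen (100 ct) $10.22: OTC medicine → 0% → $0.00
Eye drops $10.04: OTC medicine → 0% → $0.00
Tablet $877.25: electronics → 8.75% + 2.5% surcharge = 11.25% → $98.690625
Antacid chews $6.09: OTC medicine → 0% → $0.00
Unrounded tax sum = $102.853125 → $102.85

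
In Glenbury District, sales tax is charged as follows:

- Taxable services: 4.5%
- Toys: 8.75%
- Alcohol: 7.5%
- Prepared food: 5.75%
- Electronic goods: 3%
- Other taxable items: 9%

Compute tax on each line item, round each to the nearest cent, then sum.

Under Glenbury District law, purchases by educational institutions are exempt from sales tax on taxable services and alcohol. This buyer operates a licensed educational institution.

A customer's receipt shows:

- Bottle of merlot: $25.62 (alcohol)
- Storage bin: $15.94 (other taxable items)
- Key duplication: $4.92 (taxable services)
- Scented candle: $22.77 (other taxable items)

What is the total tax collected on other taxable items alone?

$3.48

Storage bin $15.94: other taxable items → 9% → $1.43
Scented candle $22.77: other taxable items → 9% → $2.05
Tax on other taxable items = $1.43 + $2.05 = $3.48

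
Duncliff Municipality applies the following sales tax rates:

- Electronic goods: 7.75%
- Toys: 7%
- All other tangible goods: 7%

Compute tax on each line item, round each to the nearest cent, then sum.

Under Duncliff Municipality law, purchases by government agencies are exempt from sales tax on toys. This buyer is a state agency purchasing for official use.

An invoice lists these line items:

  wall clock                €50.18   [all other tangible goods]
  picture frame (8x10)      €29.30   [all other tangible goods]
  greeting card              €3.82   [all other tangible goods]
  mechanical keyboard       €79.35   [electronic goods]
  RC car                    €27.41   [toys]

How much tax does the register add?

Wall clock €50.18: all other tangible goods → 7% → €3.51
Picture frame (8x10) €29.30: all other tangible goods → 7% → €2.05
Greeting card €3.82: all other tangible goods → 7% → €0.27
Mechanical keyboard €79.35: electronic goods → 7.75% → €6.15
RC car €27.41: toys, buyer-exempt → 0% → €0.00
Total tax = €3.51 + €2.05 + €0.27 + €6.15 = €11.98

€11.98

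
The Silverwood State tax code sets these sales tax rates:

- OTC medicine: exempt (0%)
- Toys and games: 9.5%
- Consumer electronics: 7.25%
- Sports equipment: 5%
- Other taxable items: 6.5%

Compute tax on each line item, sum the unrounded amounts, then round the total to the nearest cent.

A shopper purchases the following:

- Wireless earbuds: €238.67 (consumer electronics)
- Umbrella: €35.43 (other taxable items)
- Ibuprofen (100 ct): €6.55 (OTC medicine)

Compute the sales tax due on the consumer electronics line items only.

Wireless earbuds €238.67: consumer electronics → 7.25% → €17.303575
Tax on consumer electronics: unrounded sum = €17.303575 → €17.30

€17.30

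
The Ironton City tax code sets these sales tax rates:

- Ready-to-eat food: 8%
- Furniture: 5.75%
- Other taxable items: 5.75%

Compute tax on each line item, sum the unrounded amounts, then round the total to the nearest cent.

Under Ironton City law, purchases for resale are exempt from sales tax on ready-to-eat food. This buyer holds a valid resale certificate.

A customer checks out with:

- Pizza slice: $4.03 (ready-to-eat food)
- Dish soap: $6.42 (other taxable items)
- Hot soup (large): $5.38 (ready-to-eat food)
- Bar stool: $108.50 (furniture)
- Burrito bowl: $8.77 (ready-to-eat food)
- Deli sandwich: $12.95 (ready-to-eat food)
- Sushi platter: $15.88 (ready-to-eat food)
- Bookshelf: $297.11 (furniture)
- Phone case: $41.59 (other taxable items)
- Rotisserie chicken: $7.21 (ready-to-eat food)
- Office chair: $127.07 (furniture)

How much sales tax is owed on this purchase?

Pizza slice $4.03: ready-to-eat food, buyer-exempt → 0% → $0.00
Dish soap $6.42: other taxable items → 5.75% → $0.36915
Hot soup (large) $5.38: ready-to-eat food, buyer-exempt → 0% → $0.00
Bar stool $108.50: furniture → 5.75% → $6.23875
Burrito bowl $8.77: ready-to-eat food, buyer-exempt → 0% → $0.00
Deli sandwich $12.95: ready-to-eat food, buyer-exempt → 0% → $0.00
Sushi platter $15.88: ready-to-eat food, buyer-exempt → 0% → $0.00
Bookshelf $297.11: furniture → 5.75% → $17.083825
Phone case $41.59: other taxable items → 5.75% → $2.391425
Rotisserie chicken $7.21: ready-to-eat food, buyer-exempt → 0% → $0.00
Office chair $127.07: furniture → 5.75% → $7.306525
Unrounded tax sum = $33.389675 → $33.39

$33.39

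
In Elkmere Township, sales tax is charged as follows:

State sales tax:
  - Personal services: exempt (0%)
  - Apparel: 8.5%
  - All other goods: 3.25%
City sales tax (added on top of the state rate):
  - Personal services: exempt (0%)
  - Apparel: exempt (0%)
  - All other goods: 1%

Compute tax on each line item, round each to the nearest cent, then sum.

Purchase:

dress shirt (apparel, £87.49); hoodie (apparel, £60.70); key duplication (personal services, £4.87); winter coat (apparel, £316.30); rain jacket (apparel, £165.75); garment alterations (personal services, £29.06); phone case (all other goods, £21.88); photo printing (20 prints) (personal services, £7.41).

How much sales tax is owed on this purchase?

£54.51

Dress shirt £87.49: apparel → 8.5% + 0% city = 8.5% → £7.44
Hoodie £60.70: apparel → 8.5% + 0% city = 8.5% → £5.16
Key duplication £4.87: personal services → 0% + 0% city = 0% → £0.00
Winter coat £316.30: apparel → 8.5% + 0% city = 8.5% → £26.89
Rain jacket £165.75: apparel → 8.5% + 0% city = 8.5% → £14.09
Garment alterations £29.06: personal services → 0% + 0% city = 0% → £0.00
Phone case £21.88: all other goods → 3.25% + 1% city = 4.25% → £0.93
Photo printing (20 prints) £7.41: personal services → 0% + 0% city = 0% → £0.00
Total tax = £7.44 + £5.16 + £26.89 + £14.09 + £0.93 = £54.51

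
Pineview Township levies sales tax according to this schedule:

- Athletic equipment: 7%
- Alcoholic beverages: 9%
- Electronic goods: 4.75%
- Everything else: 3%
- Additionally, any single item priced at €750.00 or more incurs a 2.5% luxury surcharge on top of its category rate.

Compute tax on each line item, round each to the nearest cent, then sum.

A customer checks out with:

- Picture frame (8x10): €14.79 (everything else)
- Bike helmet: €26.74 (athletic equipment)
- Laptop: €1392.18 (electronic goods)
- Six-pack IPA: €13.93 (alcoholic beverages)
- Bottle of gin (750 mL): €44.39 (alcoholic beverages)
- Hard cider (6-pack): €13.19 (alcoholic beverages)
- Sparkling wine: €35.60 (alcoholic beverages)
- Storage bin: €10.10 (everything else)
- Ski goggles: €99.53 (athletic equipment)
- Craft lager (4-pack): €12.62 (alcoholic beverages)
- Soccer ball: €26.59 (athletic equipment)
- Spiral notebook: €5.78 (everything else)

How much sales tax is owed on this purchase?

Picture frame (8x10) €14.79: everything else → 3% → €0.44
Bike helmet €26.74: athletic equipment → 7% → €1.87
Laptop €1392.18: electronic goods → 4.75% + 2.5% surcharge = 7.25% → €100.93
Six-pack IPA €13.93: alcoholic beverages → 9% → €1.25
Bottle of gin (750 mL) €44.39: alcoholic beverages → 9% → €4.00
Hard cider (6-pack) €13.19: alcoholic beverages → 9% → €1.19
Sparkling wine €35.60: alcoholic beverages → 9% → €3.20
Storage bin €10.10: everything else → 3% → €0.30
Ski goggles €99.53: athletic equipment → 7% → €6.97
Craft lager (4-pack) €12.62: alcoholic beverages → 9% → €1.14
Soccer ball €26.59: athletic equipment → 7% → €1.86
Spiral notebook €5.78: everything else → 3% → €0.17
Total tax = €0.44 + €1.87 + €100.93 + €1.25 + €4.00 + €1.19 + €3.20 + €0.30 + €6.97 + €1.14 + €1.86 + €0.17 = €123.32

€123.32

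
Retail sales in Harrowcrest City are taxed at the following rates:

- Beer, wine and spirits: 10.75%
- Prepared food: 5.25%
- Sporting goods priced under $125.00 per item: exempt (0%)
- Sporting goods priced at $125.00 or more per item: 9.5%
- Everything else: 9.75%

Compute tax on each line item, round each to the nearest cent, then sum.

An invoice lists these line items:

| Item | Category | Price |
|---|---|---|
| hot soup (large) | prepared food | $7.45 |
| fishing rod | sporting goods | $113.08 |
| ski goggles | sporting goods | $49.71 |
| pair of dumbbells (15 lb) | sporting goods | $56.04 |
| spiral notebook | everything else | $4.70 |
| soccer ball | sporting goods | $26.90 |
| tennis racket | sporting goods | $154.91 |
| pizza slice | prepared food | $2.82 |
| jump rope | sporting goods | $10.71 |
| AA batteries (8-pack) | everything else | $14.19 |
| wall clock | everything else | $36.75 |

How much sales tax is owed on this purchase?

$20.68

Hot soup (large) $7.45: prepared food → 5.25% → $0.39
Fishing rod $113.08: sporting goods, under $125.00 → 0% → $0.00
Ski goggles $49.71: sporting goods, under $125.00 → 0% → $0.00
Pair of dumbbells (15 lb) $56.04: sporting goods, under $125.00 → 0% → $0.00
Spiral notebook $4.70: everything else → 9.75% → $0.46
Soccer ball $26.90: sporting goods, under $125.00 → 0% → $0.00
Tennis racket $154.91: sporting goods, $125.00 or more → 9.5% → $14.72
Pizza slice $2.82: prepared food → 5.25% → $0.15
Jump rope $10.71: sporting goods, under $125.00 → 0% → $0.00
AA batteries (8-pack) $14.19: everything else → 9.75% → $1.38
Wall clock $36.75: everything else → 9.75% → $3.58
Total tax = $0.39 + $0.46 + $14.72 + $0.15 + $1.38 + $3.58 = $20.68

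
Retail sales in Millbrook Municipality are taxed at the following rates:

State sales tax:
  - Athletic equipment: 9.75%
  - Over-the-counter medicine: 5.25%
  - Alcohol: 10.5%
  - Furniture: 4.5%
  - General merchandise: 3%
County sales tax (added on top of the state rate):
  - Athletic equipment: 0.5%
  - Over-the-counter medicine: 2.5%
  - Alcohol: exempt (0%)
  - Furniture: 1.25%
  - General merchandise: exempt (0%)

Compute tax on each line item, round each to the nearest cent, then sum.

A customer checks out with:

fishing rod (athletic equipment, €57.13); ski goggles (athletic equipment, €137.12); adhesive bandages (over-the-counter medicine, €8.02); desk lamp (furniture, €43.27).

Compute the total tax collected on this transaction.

€23.02

Fishing rod €57.13: athletic equipment → 9.75% + 0.5% county = 10.25% → €5.86
Ski goggles €137.12: athletic equipment → 9.75% + 0.5% county = 10.25% → €14.05
Adhesive bandages €8.02: over-the-counter medicine → 5.25% + 2.5% county = 7.75% → €0.62
Desk lamp €43.27: furniture → 4.5% + 1.25% county = 5.75% → €2.49
Total tax = €5.86 + €14.05 + €0.62 + €2.49 = €23.02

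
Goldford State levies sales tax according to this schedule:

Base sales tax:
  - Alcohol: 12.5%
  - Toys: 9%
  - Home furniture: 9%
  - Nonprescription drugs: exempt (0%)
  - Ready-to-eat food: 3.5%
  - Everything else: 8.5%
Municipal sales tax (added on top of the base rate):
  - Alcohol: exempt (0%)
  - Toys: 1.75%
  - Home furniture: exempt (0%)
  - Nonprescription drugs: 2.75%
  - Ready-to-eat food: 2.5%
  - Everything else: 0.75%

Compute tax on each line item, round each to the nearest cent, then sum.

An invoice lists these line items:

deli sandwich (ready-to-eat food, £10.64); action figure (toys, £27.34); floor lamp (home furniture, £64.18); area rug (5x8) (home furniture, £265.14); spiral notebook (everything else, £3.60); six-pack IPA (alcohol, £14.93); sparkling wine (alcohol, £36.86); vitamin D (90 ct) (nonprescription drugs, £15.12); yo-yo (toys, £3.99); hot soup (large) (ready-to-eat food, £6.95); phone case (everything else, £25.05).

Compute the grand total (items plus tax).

£517.42

Deli sandwich £10.64: ready-to-eat food → 3.5% + 2.5% municipal = 6% → £0.64
Action figure £27.34: toys → 9% + 1.75% municipal = 10.75% → £2.94
Floor lamp £64.18: home furniture → 9% + 0% municipal = 9% → £5.78
Area rug (5x8) £265.14: home furniture → 9% + 0% municipal = 9% → £23.86
Spiral notebook £3.60: everything else → 8.5% + 0.75% municipal = 9.25% → £0.33
Six-pack IPA £14.93: alcohol → 12.5% + 0% municipal = 12.5% → £1.87
Sparkling wine £36.86: alcohol → 12.5% + 0% municipal = 12.5% → £4.61
Vitamin D (90 ct) £15.12: nonprescription drugs → 0% + 2.75% municipal = 2.75% → £0.42
Yo-yo £3.99: toys → 9% + 1.75% municipal = 10.75% → £0.43
Hot soup (large) £6.95: ready-to-eat food → 3.5% + 2.5% municipal = 6% → £0.42
Phone case £25.05: everything else → 8.5% + 0.75% municipal = 9.25% → £2.32
Subtotal = £473.80; tax = £43.62; total due = £517.42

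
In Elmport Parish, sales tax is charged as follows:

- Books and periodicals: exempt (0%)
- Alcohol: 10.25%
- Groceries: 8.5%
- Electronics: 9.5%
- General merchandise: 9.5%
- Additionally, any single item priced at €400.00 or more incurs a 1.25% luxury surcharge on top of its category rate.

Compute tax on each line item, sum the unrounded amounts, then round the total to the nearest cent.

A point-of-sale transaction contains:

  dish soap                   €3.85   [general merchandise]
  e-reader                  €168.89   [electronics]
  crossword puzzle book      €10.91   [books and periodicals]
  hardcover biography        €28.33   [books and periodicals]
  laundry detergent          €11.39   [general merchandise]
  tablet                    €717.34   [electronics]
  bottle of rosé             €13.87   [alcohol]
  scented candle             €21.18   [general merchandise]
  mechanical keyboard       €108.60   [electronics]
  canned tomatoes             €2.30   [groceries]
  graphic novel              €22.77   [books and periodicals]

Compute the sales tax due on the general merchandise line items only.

€3.46

Dish soap €3.85: general merchandise → 9.5% → €0.36575
Laundry detergent €11.39: general merchandise → 9.5% → €1.08205
Scented candle €21.18: general merchandise → 9.5% → €2.0121
Tax on general merchandise: unrounded sum = €3.4599 → €3.46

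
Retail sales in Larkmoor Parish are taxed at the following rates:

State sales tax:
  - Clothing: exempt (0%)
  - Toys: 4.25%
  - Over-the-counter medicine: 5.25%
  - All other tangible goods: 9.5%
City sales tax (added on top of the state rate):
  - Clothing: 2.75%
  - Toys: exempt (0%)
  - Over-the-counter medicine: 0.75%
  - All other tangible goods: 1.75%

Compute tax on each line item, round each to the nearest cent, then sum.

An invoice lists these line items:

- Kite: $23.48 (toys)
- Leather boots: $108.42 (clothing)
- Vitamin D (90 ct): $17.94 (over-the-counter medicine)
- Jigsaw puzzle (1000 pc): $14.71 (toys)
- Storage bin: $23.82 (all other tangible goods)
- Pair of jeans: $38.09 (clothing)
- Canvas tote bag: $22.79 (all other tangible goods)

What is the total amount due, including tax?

Kite $23.48: toys → 4.25% + 0% city = 4.25% → $1.00
Leather boots $108.42: clothing → 0% + 2.75% city = 2.75% → $2.98
Vitamin D (90 ct) $17.94: over-the-counter medicine → 5.25% + 0.75% city = 6% → $1.08
Jigsaw puzzle (1000 pc) $14.71: toys → 4.25% + 0% city = 4.25% → $0.63
Storage bin $23.82: all other tangible goods → 9.5% + 1.75% city = 11.25% → $2.68
Pair of jeans $38.09: clothing → 0% + 2.75% city = 2.75% → $1.05
Canvas tote bag $22.79: all other tangible goods → 9.5% + 1.75% city = 11.25% → $2.56
Subtotal = $249.25; tax = $11.98; total due = $261.23

$261.23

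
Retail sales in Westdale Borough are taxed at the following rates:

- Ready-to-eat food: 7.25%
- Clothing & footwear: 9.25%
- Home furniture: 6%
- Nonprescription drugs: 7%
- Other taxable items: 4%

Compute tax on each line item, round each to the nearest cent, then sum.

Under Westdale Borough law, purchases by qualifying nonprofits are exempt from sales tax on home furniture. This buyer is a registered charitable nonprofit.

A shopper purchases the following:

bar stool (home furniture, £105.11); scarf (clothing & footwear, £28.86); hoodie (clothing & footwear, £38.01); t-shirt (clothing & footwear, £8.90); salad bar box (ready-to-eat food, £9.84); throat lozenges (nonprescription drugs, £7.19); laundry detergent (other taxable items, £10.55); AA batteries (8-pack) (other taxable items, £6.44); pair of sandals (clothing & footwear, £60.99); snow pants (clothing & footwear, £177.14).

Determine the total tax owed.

£30.93

Bar stool £105.11: home furniture, buyer-exempt → 0% → £0.00
Scarf £28.86: clothing & footwear → 9.25% → £2.67
Hoodie £38.01: clothing & footwear → 9.25% → £3.52
T-shirt £8.90: clothing & footwear → 9.25% → £0.82
Salad bar box £9.84: ready-to-eat food → 7.25% → £0.71
Throat lozenges £7.19: nonprescription drugs → 7% → £0.50
Laundry detergent £10.55: other taxable items → 4% → £0.42
AA batteries (8-pack) £6.44: other taxable items → 4% → £0.26
Pair of sandals £60.99: clothing & footwear → 9.25% → £5.64
Snow pants £177.14: clothing & footwear → 9.25% → £16.39
Total tax = £2.67 + £3.52 + £0.82 + £0.71 + £0.50 + £0.42 + £0.26 + £5.64 + £16.39 = £30.93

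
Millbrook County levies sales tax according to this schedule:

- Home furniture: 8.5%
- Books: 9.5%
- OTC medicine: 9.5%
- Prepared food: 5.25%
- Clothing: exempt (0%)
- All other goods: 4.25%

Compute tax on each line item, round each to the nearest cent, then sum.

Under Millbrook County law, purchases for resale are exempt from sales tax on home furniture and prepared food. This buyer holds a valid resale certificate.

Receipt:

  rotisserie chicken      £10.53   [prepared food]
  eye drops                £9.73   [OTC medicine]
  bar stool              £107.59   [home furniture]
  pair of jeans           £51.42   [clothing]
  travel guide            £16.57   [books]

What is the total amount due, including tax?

£198.33

Rotisserie chicken £10.53: prepared food, buyer-exempt → 0% → £0.00
Eye drops £9.73: OTC medicine → 9.5% → £0.92
Bar stool £107.59: home furniture, buyer-exempt → 0% → £0.00
Pair of jeans £51.42: clothing → 0% → £0.00
Travel guide £16.57: books → 9.5% → £1.57
Subtotal = £195.84; tax = £2.49; total due = £198.33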